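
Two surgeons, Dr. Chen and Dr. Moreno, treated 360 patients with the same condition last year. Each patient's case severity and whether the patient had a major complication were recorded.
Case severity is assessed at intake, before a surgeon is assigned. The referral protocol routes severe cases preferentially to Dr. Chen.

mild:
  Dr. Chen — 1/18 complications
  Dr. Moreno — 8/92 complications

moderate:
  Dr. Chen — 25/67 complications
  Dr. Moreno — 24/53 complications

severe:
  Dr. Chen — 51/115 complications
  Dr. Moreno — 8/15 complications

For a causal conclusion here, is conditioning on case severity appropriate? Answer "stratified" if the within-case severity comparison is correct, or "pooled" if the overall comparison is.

stratified

Nothing the surgeon does changes case severity; the imbalance is an allocation artefact. With case severity also predicting the outcome, the pooled figure is confounded, and the within-stratum comparison is the causal one.
Within each level — mild: 5.6% vs 8.7%; moderate: 37.3% vs 45.3%; severe: 44.3% vs 53.3% — Dr. Chen is lower every time.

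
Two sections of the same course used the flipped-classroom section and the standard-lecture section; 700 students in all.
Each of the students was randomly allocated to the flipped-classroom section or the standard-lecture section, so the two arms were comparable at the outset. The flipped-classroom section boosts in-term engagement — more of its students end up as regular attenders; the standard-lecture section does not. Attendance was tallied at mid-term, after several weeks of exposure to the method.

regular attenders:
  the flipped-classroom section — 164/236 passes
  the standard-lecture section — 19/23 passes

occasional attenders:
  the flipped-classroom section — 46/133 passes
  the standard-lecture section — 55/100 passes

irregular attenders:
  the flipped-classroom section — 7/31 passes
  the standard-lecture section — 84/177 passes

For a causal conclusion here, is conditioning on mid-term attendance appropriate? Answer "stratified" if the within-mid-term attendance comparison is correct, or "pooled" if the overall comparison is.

pooled

Mid-term attendance here is a post-treatment variable shaped by the teaching method; conditioning on it would introduce bias rather than remove it. The overall comparison is the causal one.
Pooled: the flipped-classroom section 54.2% vs the standard-lecture section 52.7%; the flipped-classroom section is higher overall.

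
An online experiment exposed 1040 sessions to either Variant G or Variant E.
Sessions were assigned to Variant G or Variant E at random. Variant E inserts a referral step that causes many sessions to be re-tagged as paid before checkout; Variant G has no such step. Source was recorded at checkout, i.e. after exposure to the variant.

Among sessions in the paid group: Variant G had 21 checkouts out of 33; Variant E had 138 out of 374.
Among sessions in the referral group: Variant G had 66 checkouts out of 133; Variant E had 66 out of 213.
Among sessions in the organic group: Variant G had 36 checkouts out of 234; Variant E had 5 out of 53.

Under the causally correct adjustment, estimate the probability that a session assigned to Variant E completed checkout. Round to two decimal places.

0.33

Traffic source is downstream of the variant. One should not condition on a consequence of treatment, so the overall rates are the right comparison.
So P(outcome | do(Variant E)) is just the pooled rate for Variant E: 209/640 = 0.327.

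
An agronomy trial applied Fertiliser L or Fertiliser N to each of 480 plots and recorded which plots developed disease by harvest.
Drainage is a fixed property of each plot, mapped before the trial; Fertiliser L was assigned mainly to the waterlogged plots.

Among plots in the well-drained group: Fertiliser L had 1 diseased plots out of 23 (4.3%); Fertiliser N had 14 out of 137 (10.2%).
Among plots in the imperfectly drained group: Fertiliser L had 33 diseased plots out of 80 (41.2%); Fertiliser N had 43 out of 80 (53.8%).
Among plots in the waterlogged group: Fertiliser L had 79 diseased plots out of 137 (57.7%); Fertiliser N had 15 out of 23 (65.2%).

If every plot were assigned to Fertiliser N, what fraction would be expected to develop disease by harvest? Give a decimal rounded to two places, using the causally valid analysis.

0.43

Fertiliser L is lower inside every field drainage stratum but Fertiliser N is lower in aggregate. Whether to stratify depends on how field drainage relates to the fertiliser.
Field drainage differs across fertilisers for reasons unrelated to any effect of the fertiliser itself, and it separately predicts the outcome — a classic confounder. We must compare within field drainage levels.
Standardising Fertiliser N to the population field drainage mix: 0.333·14/137 + 0.333·43/80 + 0.333·15/23 = 0.431.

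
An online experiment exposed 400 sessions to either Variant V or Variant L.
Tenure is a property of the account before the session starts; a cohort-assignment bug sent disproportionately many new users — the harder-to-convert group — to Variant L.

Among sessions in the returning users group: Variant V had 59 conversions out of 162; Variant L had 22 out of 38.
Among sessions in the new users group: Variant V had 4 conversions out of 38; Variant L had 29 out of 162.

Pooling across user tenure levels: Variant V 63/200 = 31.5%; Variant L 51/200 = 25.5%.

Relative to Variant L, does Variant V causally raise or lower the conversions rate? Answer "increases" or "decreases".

decreases

User tenure differs across variants for reasons unrelated to any effect of the variant itself, and it separately predicts the outcome — a classic confounder. We must compare within user tenure levels.
Within each level — returning users: 36.4% vs 57.9%; new users: 10.5% vs 17.9% — Variant L is higher every time.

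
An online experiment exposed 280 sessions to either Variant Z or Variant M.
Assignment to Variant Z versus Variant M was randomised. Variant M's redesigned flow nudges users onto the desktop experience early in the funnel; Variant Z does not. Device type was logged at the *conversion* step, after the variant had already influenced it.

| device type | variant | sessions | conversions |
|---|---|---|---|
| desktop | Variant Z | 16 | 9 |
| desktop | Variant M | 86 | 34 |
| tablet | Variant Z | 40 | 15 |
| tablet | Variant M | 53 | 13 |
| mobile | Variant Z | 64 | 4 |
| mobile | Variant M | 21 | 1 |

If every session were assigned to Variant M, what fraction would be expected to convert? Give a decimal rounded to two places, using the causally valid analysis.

Variant Z is higher inside every device type stratum but Variant M is higher in aggregate. Whether to stratify depends on how device type relates to the variant.
The distribution of device type is itself part of what the variant does — it is an intermediate outcome. Holding it fixed would remove that part of the effect; the total effect is the pooled difference.
So P(outcome | do(Variant M)) is just the pooled rate for Variant M: 48/160 = 0.300.

0.30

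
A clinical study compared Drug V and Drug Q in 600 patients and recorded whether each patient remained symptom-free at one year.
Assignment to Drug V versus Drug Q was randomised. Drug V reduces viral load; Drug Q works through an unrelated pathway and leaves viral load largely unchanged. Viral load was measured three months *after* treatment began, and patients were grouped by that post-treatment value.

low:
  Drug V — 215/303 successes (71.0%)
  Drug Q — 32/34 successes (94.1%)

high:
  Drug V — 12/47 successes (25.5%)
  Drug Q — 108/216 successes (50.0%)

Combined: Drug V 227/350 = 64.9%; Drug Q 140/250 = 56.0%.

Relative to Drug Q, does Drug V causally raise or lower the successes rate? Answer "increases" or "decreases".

Drug Q is higher inside every viral load stratum but Drug V is higher in aggregate. Whether to stratify depends on how viral load relates to the drug.
Viral load is downstream of the drug. One should not condition on a consequence of treatment, so the overall rates are the right comparison.
Pooled: Drug V 64.9% vs Drug Q 56.0%; Drug V is higher overall.

increases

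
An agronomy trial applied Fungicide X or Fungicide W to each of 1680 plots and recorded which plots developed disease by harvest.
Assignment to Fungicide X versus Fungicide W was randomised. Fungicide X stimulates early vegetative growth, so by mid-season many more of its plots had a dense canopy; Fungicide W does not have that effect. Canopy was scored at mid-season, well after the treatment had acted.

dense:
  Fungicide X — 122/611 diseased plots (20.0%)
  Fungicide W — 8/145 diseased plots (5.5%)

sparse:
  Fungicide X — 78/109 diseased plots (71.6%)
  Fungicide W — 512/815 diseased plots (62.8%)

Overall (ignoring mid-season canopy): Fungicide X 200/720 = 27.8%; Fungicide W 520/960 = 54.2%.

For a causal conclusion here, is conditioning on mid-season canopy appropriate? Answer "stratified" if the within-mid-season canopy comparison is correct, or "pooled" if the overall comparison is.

pooled

Mid-season canopy is downstream of the fungicide. One should not condition on a consequence of treatment, so the overall rates are the right comparison.
Pooled: Fungicide X 27.8% vs Fungicide W 54.2%; Fungicide X is lower overall.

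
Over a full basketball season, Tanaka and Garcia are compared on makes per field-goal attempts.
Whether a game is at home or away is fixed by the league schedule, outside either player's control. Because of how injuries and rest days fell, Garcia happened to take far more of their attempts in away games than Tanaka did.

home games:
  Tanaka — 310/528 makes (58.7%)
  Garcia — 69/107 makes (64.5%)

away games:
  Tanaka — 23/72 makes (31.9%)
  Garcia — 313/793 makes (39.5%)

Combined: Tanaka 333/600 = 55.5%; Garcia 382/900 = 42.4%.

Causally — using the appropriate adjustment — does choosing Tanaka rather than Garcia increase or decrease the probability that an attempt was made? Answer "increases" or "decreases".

decreases

The stratified and pooled comparisons disagree (Garcia wins within each game venue; Tanaka wins overall), so the answer turns on the causal role of game venue.
Game venue differs across players for reasons unrelated to any effect of the player itself, and it separately predicts the outcome — a classic confounder. We must compare within game venue levels.
Within each level — home games: 58.7% vs 64.5%; away games: 31.9% vs 39.5% — Garcia is higher every time.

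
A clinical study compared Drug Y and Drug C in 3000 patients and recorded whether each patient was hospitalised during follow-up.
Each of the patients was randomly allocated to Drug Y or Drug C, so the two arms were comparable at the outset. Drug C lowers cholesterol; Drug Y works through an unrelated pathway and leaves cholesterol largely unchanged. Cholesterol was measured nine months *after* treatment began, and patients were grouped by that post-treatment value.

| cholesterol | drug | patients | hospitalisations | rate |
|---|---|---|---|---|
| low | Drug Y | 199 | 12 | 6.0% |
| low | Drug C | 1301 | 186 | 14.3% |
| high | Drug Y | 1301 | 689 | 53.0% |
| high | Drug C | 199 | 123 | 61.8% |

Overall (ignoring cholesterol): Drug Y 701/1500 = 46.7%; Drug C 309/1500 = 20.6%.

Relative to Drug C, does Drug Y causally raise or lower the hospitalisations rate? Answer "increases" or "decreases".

increases

Cholesterol is downstream of the drug. One should not condition on a consequence of treatment, so the overall rates are the right comparison.
Pooled: Drug Y 46.7% vs Drug C 20.6%; Drug C is lower overall.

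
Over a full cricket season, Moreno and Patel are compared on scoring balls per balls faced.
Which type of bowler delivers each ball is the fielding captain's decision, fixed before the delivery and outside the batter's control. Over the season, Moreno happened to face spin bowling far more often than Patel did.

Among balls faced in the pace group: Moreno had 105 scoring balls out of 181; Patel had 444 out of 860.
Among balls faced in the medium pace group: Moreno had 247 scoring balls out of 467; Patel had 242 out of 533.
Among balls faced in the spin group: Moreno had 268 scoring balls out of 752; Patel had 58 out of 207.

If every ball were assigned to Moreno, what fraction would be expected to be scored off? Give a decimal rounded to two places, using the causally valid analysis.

Bowling type satisfies the back-door criterion: it is not a descendant of the player, and it blocks the spurious path from player to outcome. Adjusting for it (i.e., using the within-bowling type rates) gives the causal effect.
Standardising Moreno to the population bowling type mix: 0.347·105/181 + 0.333·247/467 + 0.320·268/752 = 0.492.

0.49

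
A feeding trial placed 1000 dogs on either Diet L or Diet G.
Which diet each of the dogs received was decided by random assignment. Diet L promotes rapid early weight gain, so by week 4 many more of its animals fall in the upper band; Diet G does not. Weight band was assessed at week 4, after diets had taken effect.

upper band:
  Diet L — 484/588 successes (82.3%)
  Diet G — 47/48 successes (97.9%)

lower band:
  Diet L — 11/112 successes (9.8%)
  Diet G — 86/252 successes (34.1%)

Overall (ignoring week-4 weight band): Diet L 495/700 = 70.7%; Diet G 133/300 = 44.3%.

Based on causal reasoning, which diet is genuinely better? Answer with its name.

The distribution of week-4 weight band is itself part of what the diet does — it is an intermediate outcome. Holding it fixed would remove that part of the effect; the total effect is the pooled difference.
Pooled: Diet L 70.7% vs Diet G 44.3%; Diet L is higher overall.

Diet L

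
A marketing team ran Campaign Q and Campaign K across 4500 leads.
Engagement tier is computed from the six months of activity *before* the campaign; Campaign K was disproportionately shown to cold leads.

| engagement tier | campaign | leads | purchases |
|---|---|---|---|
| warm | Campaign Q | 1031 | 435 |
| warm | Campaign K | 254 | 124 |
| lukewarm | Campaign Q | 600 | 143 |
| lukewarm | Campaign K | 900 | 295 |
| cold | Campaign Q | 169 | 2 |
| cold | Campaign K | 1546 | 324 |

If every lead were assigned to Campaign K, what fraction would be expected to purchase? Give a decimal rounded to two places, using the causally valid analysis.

0.33

Within every engagement tier level Campaign K has the higher rate, yet pooled Campaign Q does — Simpson's reversal.
Here engagement tier is a common cause — it drives both which campaign a case falls under and the outcome. The crude comparison mixes populations; the stratum-specific rates are the causally relevant ones.
Standardising Campaign K to the population engagement tier mix: 0.286·124/254 + 0.333·295/900 + 0.381·324/1546 = 0.329.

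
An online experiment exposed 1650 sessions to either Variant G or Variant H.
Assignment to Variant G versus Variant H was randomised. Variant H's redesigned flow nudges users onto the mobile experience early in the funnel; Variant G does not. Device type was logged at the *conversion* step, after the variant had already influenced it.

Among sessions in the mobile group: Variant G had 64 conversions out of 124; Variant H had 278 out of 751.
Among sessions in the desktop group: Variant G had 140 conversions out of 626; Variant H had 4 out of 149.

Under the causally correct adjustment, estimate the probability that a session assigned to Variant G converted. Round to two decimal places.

Within every device type level Variant G has the higher rate, yet pooled Variant H does — Simpson's reversal.
Because the variant influences device type, device type is a post-treatment mediator, not a confounder. Stratifying on it would bias the estimate; the causal effect is the crude pooled difference.
So P(outcome | do(Variant G)) is just the pooled rate for Variant G: 204/750 = 0.272.

0.27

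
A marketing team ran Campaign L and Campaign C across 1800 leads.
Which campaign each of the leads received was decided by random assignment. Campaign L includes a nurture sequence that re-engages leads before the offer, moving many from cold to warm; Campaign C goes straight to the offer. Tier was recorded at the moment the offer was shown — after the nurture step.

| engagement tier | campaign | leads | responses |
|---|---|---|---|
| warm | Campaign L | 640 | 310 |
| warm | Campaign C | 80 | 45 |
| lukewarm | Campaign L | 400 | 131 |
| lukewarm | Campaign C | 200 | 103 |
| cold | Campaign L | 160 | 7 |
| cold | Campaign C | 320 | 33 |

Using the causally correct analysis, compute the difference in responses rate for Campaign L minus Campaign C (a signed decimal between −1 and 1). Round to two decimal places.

Within every engagement tier level Campaign C has the higher rate, yet pooled Campaign L does — Simpson's reversal.
Engagement tier here is a post-treatment variable shaped by the campaign; conditioning on it would introduce bias rather than remove it. The overall comparison is the causal one.
The causal difference is the pooled difference: 0.373 − 0.302 = +0.072.

+0.07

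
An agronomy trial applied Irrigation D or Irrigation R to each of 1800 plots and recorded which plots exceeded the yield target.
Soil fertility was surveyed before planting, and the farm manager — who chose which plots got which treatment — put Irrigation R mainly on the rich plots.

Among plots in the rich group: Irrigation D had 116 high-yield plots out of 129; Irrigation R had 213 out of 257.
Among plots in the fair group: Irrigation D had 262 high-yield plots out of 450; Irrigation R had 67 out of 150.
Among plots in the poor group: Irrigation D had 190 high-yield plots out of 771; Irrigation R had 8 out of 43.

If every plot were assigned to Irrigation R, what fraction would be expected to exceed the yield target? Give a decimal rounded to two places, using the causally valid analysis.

0.41

The stratified and pooled comparisons disagree (Irrigation D wins within each soil fertility; Irrigation R wins overall), so the answer turns on the causal role of soil fertility.
Here soil fertility is a common cause — it drives both which irrigation a case falls under and the outcome. The crude comparison mixes populations; the stratum-specific rates are the causally relevant ones.
Standardising Irrigation R to the population soil fertility mix: 0.214·213/257 + 0.333·67/150 + 0.452·8/43 = 0.411.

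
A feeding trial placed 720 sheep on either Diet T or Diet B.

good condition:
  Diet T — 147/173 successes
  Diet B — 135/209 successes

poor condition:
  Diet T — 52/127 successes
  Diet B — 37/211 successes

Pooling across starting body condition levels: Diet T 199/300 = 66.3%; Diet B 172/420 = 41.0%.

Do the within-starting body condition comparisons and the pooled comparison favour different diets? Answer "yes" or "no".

Within each starting body condition level (good condition 85.0% vs 64.6%; poor condition 40.9% vs 17.5%), Diet T has the higher rate every time. Pooled: 66.3% vs 41.0% — Diet T has the higher rate overall. They agree.

no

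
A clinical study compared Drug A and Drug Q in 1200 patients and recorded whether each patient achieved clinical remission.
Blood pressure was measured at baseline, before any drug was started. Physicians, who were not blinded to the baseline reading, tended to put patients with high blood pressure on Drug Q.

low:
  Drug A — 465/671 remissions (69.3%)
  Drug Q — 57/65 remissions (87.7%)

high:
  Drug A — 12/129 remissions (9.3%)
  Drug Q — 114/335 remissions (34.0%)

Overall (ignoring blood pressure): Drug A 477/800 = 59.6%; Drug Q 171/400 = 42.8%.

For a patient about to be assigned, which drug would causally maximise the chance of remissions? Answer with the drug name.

Drug Q

Here blood pressure is a common cause — it drives both which drug a case falls under and the outcome. The crude comparison mixes populations; the stratum-specific rates are the causally relevant ones.
Within each level — low: 69.3% vs 87.7%; high: 9.3% vs 34.0% — Drug Q is higher every time.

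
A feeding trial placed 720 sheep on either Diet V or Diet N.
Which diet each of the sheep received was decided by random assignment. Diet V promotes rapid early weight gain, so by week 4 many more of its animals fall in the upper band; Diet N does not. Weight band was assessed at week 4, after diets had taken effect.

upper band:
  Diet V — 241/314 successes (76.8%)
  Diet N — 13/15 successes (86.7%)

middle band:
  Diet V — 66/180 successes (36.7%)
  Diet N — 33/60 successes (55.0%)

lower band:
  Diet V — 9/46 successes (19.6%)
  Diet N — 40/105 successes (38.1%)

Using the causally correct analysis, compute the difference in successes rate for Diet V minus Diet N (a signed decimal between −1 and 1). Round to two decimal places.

Week-4 weight band here is a post-treatment variable shaped by the diet; conditioning on it would introduce bias rather than remove it. The overall comparison is the causal one.
The causal difference is the pooled difference: 0.585 − 0.478 = +0.107.

+0.11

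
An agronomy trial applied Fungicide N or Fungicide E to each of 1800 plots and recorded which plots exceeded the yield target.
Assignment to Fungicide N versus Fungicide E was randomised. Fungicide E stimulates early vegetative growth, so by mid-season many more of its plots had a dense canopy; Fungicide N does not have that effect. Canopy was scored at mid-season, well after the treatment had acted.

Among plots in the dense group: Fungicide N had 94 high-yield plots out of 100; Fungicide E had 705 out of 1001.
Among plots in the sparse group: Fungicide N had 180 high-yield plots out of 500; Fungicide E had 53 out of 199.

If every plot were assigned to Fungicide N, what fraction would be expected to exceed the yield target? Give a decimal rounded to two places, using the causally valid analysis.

0.46

The stratified and pooled comparisons disagree (Fungicide N wins within each mid-season canopy; Fungicide E wins overall), so the answer turns on the causal role of mid-season canopy.
Mid-season canopy is recorded after the fungicide and is itself shifted by it — it sits on the causal path from fungicide to outcome. Conditioning on a mediator would strip out part of the effect we want; the pooled comparison gives the total causal effect.
So P(outcome | do(Fungicide N)) is just the pooled rate for Fungicide N: 274/600 = 0.457.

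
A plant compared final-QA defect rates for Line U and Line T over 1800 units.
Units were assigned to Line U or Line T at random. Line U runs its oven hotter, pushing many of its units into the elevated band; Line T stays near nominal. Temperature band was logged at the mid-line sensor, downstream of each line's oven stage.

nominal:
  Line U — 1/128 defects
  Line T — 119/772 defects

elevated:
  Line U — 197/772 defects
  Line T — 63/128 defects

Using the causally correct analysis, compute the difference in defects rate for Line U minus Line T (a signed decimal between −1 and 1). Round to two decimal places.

In-process temperature band is downstream of the line. One should not condition on a consequence of treatment, so the overall rates are the right comparison.
The causal difference is the pooled difference: 0.220 − 0.202 = +0.018.

+0.02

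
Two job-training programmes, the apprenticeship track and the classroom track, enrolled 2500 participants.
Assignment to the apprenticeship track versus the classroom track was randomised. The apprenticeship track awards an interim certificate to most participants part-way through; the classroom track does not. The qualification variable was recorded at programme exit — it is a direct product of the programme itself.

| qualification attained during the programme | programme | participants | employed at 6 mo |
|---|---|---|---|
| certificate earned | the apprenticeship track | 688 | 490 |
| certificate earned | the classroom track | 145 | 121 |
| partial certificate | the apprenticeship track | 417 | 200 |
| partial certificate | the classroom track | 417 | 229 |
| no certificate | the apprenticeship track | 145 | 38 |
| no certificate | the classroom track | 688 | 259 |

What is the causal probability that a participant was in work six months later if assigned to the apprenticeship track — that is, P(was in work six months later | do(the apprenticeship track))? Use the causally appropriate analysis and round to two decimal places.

the classroom track is higher inside every qualification attained during the programme stratum but the apprenticeship track is higher in aggregate. Whether to stratify depends on how qualification attained during the programme relates to the programme.
The distribution of qualification attained during the programme is itself part of what the programme does — it is an intermediate outcome. Holding it fixed would remove that part of the effect; the total effect is the pooled difference.
So P(outcome | do(the apprenticeship track)) is just the pooled rate for the apprenticeship track: 728/1250 = 0.582.

0.58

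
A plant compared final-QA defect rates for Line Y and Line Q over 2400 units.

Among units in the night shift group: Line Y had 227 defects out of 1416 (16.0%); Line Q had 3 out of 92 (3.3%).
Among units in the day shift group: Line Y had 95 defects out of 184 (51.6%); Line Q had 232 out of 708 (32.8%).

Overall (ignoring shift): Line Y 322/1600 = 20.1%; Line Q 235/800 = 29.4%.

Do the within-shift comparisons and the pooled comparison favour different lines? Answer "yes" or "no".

Within each shift level (night shift 16.0% vs 3.3%; day shift 51.6% vs 32.8%), Line Q has the lower rate every time. Pooled: 20.1% vs 29.4% — Line Y has the lower rate overall. The two comparisons disagree.

yes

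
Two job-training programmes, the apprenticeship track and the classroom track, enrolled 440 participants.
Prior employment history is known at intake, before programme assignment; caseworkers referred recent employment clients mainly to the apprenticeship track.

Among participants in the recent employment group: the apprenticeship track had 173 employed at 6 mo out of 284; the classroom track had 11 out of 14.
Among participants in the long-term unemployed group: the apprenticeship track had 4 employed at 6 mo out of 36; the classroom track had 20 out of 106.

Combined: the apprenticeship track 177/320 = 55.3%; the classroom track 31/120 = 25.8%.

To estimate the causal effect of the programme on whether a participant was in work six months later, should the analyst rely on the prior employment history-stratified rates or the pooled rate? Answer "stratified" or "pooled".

stratified

The imbalance in prior employment history arose from how participants were allocated, not from anything the programme did; and prior employment history independently affects the outcome. The pooled gap is confounded — condition on prior employment history.
Within each level — recent employment: 60.9% vs 78.6%; long-term unemployed: 11.1% vs 18.9% — the classroom track is higher every time.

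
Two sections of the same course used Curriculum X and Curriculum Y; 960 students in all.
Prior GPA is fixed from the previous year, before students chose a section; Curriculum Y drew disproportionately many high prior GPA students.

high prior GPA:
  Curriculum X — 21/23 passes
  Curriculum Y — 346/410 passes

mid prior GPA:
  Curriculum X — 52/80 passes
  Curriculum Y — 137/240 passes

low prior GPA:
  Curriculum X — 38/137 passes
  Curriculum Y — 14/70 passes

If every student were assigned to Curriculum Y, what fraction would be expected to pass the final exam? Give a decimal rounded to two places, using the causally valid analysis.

0.61

Prior GPA band differs across teaching methods for reasons unrelated to any effect of the teaching method itself, and it separately predicts the outcome — a classic confounder. We must compare within prior GPA band levels.
Standardising Curriculum Y to the population prior GPA band mix: 0.451·346/410 + 0.333·137/240 + 0.216·14/70 = 0.614.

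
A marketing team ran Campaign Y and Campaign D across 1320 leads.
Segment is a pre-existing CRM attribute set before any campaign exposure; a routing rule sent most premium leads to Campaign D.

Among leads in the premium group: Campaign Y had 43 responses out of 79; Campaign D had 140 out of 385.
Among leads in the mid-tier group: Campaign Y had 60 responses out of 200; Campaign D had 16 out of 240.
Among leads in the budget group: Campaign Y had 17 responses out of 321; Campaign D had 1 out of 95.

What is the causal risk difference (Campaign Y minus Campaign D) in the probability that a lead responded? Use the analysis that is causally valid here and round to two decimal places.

+0.15

Customer segment satisfies the back-door criterion: it is not a descendant of the campaign, and it blocks the spurious path from campaign to outcome. Adjusting for it (i.e., using the within-customer segment rates) gives the causal effect.
Adjusting over the population distribution of customer segment: 0.352·(0.544−0.364) + 0.333·(0.300−0.067) + 0.315·(0.053−0.011) = +0.155.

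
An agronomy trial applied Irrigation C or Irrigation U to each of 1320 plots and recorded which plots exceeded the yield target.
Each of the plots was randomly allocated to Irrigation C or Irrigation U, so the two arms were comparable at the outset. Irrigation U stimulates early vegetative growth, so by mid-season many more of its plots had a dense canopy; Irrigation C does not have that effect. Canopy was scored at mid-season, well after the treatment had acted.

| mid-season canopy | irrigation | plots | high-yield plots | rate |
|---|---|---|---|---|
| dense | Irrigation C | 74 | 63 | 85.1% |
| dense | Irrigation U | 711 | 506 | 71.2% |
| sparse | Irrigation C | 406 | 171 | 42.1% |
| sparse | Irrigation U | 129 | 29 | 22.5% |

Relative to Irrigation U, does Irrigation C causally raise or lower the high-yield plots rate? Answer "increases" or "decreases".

Stratifying would compare irrigations among plots the irrigations themselves sorted into mid-season canopy groups — a form of selection on an intermediate. The unconditioned pooled rates give the total causal effect.
Pooled: Irrigation C 48.8% vs Irrigation U 63.7%; Irrigation U is higher overall.

decreases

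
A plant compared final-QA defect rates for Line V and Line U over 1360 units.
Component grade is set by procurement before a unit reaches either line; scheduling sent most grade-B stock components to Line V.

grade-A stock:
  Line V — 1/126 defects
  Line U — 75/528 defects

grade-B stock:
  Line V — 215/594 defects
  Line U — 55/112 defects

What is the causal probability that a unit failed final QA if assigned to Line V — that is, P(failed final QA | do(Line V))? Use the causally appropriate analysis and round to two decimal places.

Line V is lower inside every component grade stratum but Line U is lower in aggregate. Whether to stratify depends on how component grade relates to the line.
Component grade satisfies the back-door criterion: it is not a descendant of the line, and it blocks the spurious path from line to outcome. Adjusting for it (i.e., using the within-component grade rates) gives the causal effect.
Standardising Line V to the population component grade mix: 0.481·1/126 + 0.519·215/594 = 0.192.

0.19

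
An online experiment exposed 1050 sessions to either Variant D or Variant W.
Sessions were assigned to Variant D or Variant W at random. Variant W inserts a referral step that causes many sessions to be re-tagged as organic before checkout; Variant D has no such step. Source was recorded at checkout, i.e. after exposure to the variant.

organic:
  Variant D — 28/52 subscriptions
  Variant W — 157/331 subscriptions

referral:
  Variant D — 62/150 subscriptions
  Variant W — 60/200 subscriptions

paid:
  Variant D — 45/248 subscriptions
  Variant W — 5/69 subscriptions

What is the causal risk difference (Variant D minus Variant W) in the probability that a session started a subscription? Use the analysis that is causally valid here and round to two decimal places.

-0.07

Within every traffic source level Variant D has the higher rate, yet pooled Variant W does — Simpson's reversal.
Traffic source is downstream of the variant. One should not condition on a consequence of treatment, so the overall rates are the right comparison.
The causal difference is the pooled difference: 0.300 − 0.370 = -0.070.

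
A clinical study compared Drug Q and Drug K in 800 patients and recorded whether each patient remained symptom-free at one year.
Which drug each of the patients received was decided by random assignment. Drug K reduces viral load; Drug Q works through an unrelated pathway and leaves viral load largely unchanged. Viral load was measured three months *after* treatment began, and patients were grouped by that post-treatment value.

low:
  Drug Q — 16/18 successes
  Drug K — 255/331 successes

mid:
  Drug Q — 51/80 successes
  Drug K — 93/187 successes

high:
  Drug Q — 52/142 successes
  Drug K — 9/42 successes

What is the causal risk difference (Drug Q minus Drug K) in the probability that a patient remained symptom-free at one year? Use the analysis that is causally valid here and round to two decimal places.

-0.14

Viral load is recorded after the drug and is itself shifted by it — it sits on the causal path from drug to outcome. Conditioning on a mediator would strip out part of the effect we want; the pooled comparison gives the total causal effect.
The causal difference is the pooled difference: 0.496 − 0.637 = -0.142.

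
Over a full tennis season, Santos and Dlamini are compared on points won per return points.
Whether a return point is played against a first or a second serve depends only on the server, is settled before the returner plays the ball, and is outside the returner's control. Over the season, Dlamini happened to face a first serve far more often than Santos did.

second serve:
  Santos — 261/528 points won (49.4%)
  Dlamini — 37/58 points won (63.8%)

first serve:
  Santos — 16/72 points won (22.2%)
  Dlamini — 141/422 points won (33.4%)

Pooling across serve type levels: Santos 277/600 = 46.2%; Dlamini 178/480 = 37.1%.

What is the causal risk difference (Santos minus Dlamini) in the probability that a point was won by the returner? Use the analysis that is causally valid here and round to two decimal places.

-0.13

Dlamini is higher inside every serve type stratum but Santos is higher in aggregate. Whether to stratify depends on how serve type relates to the player.
Serve type differs across players for reasons unrelated to any effect of the player itself, and it separately predicts the outcome — a classic confounder. We must compare within serve type levels.
Adjusting over the population distribution of serve type: 0.543·(0.494−0.638) + 0.457·(0.222−0.334) = -0.129.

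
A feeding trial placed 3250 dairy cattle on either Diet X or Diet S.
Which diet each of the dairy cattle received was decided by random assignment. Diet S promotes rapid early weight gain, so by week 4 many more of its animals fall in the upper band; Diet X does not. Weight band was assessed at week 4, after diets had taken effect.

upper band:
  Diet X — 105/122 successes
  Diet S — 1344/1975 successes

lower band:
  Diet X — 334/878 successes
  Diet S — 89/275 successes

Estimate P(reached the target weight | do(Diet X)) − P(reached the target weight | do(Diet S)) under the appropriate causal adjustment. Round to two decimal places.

-0.20

The distribution of week-4 weight band is itself part of what the diet does — it is an intermediate outcome. Holding it fixed would remove that part of the effect; the total effect is the pooled difference.
The causal difference is the pooled difference: 0.439 − 0.637 = -0.198.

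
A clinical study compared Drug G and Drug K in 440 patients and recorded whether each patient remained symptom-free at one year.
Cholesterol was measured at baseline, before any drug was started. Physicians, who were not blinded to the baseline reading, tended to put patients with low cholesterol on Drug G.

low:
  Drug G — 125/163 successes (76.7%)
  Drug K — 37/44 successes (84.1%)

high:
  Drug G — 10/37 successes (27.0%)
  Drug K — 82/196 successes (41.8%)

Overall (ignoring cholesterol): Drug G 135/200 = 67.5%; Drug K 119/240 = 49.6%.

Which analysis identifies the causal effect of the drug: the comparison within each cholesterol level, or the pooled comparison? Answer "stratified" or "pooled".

Here cholesterol is a common cause — it drives both which drug a case falls under and the outcome. The crude comparison mixes populations; the stratum-specific rates are the causally relevant ones.
Within each level — low: 76.7% vs 84.1%; high: 27.0% vs 41.8% — Drug K is higher every time.

stratified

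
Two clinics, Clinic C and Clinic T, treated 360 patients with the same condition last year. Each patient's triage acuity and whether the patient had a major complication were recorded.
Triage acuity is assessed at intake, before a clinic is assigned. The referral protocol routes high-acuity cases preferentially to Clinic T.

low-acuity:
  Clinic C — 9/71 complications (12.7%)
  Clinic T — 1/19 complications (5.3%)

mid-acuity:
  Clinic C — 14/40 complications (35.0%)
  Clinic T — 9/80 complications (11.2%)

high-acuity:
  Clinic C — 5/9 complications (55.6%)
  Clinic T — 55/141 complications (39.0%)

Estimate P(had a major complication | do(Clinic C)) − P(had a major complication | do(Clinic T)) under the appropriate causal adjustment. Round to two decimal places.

Clinic T is lower inside every triage acuity stratum but Clinic C is lower in aggregate. Whether to stratify depends on how triage acuity relates to the clinic.
Triage acuity is set before the clinic has any effect — it is not caused by the clinic — and it independently drives the outcome. That makes it a confounder, so the causal comparison is within triage acuity levels.
Adjusting over the population distribution of triage acuity: 0.250·(0.127−0.053) + 0.333·(0.350−0.113) + 0.417·(0.556−0.390) = +0.167.

+0.17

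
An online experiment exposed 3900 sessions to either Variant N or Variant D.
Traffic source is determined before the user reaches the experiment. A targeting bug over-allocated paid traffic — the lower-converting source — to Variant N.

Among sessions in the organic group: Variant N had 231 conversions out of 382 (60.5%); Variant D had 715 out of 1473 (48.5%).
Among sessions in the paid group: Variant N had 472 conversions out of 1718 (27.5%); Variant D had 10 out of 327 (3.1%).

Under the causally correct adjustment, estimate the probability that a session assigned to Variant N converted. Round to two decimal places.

Traffic source satisfies the back-door criterion: it is not a descendant of the variant, and it blocks the spurious path from variant to outcome. Adjusting for it (i.e., using the within-traffic source rates) gives the causal effect.
Standardising Variant N to the population traffic source mix: 0.476·231/382 + 0.524·472/1718 = 0.432.

0.43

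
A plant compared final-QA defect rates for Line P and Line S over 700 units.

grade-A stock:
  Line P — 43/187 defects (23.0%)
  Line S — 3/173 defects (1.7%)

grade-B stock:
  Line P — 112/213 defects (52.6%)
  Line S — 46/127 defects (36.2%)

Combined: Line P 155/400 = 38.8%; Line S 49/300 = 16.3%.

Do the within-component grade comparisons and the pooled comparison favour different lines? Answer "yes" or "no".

Within each component grade level (grade-A stock 23.0% vs 1.7%; grade-B stock 52.6% vs 36.2%), Line S has the lower rate every time. Pooled: 38.8% vs 16.3% — Line S has the lower rate overall. They agree.

no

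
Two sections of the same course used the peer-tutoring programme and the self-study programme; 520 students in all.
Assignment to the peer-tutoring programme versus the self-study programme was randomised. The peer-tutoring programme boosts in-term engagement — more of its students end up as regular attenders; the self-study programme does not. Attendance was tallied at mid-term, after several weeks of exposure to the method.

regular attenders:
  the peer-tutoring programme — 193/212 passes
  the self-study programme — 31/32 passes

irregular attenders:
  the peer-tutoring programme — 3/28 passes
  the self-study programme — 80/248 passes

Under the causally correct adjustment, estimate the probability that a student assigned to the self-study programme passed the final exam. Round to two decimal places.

The mid-term attendance-specific comparison favours the self-study programme throughout, but the pooled figures favour the peer-tutoring programme. The question is whether to condition on mid-term attendance.
The distribution of mid-term attendance is itself part of what the teaching method does — it is an intermediate outcome. Holding it fixed would remove that part of the effect; the total effect is the pooled difference.
So P(outcome | do(the self-study programme)) is just the pooled rate for the self-study programme: 111/280 = 0.396.

0.40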